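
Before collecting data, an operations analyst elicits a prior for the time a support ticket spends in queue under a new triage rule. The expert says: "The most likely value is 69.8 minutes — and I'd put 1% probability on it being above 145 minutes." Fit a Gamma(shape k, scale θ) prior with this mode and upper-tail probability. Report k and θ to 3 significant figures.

Gamma(k,θ) with k>1 has mode (k−1)θ, so θ = 69.8/(k−1).
Need P(X < 145) = 0.99 with θ tied to k this way. Start at k = 2, θ = 69.8: P(X<145) ≈ 0.615.
Too low — raise k to concentrate. Iterating converges to k ≈ 10.1.
Then θ = 69.8/(10.1−1) ≈ 7.65.

k ≈ 10.1, θ ≈ 7.65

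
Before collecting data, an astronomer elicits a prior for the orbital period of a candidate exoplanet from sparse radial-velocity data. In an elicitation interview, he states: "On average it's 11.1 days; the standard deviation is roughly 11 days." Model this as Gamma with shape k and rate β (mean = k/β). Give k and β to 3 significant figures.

k ≈ 1.02, β ≈ 0.0917

For Gamma(k, rate β): mean = k/β, variance = k/β², so CV = 1/√k.
CV = SD/mean = 11/11.1 = 0.991, hence k = 1/CV² = 1.02.
Then β = k/mean = 1.02/11.1 = 0.0917.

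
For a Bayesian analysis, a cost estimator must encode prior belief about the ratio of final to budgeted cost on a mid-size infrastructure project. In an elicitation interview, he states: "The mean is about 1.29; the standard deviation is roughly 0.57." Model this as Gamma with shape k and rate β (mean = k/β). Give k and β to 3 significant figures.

For Gamma(k, rate β): mean = k/β, variance = k/β², so CV = 1/√k.
CV = SD/mean = 0.57/1.29 = 0.4419, hence k = 1/CV² = 5.12.
Then β = k/mean = 5.12/1.29 = 3.97.

k ≈ 5.12, β ≈ 3.97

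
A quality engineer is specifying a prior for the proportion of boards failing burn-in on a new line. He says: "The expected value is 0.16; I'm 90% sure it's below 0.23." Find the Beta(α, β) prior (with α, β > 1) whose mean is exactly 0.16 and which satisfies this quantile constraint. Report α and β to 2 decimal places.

With mean 0.16 fixed, write α = 0.16s, β = 0.84s where s = α+β.
Need P(θ < 0.23) = 0.9 under Beta(0.16s, 0.84s). Normal approximation: (q−m)/√(m(1−m)/s) ≈ z_{0.9} = 1.28, so s ≈ 0.16·0.84·(1.28)²/(0.23−0.16)² = 45.0.
At s = 45.0: P(θ<0.23) ≈ 0.894. Adjusting to match 0.9 gives s ≈ 47.97.
So α = 0.16·47.97 ≈ 7.67, β = 0.84·47.97 ≈ 40.29.

α ≈ 7.67, β ≈ 40.29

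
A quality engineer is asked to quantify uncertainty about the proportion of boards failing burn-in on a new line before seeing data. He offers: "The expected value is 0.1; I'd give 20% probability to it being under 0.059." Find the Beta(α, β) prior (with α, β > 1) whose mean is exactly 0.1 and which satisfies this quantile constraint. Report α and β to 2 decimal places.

With mean 0.1 fixed, write α = 0.1s, β = 0.9s where s = α+β.
Need P(θ < 0.059) = 0.2 under Beta(0.1s, 0.9s). Normal approximation: (q−m)/√(m(1−m)/s) ≈ z_{0.2} = -0.842, so s ≈ 0.1·0.9·(-0.842)²/(0.059−0.1)² = 37.9.
At s = 37.9: P(θ<0.059) ≈ 0.205. Adjusting to match 0.2 gives s ≈ 39.11.
So α = 0.1·39.11 ≈ 3.91, β = 0.9·39.11 ≈ 35.20.

α ≈ 3.91, β ≈ 35.20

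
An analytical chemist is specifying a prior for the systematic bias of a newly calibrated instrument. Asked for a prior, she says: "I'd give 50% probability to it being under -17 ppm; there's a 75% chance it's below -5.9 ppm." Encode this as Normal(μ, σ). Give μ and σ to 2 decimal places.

The p-quantile of Normal(μ,σ) is μ + z_p·σ, with z_{0.5} = 0 and z_{0.75} = 0.6745.
Eliminate σ: μ = (z₂·x₁ − z₁·x₂)/(z₂ − z₁) = (0.6745·-17 − (0)·-5.9)/0.6745 = -17.00.
Then σ = (x₂ − x₁)/(z₂ − z₁) = (-5.9 − -17)/0.6745 = 16.46.

μ = -17.00, σ = 16.46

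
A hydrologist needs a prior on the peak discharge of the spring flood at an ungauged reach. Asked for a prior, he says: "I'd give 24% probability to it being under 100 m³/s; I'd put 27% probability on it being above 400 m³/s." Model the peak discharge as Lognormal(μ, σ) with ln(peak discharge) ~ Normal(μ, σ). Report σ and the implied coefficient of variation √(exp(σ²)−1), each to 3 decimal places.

If T ~ Lognormal(μ,σ) then ln T ~ Normal(μ,σ), so the p-quantile of ln T is μ + z_p·σ.
ln(100) = 4.605 and ln(400) = 5.991; z_{0.24} = -0.7063, z_{0.73} = 0.6128.
σ = (5.991 − 4.605)/(0.6128 − (-0.7063)) = 1.051.
μ = 4.605 − (-0.7063)·1.051 = 5.347.
CV = √(exp(σ²)−1) = √(exp(1.1044)−1) = 1.420.

σ ≈ 1.051, CV ≈ 1.420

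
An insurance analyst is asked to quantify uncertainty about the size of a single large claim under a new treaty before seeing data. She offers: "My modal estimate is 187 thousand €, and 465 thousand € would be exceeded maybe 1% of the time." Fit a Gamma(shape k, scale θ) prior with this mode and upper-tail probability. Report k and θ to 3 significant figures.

Gamma(k,θ) with k>1 has mode (k−1)θ, so θ = 187/(k−1).
Need P(X < 465) = 0.99 with θ tied to k this way. Start at k = 2, θ = 187: P(X<465) ≈ 0.710.
Too low — raise k to concentrate. Iterating converges to k ≈ 6.66.
Then θ = 187/(6.66−1) ≈ 33.

k ≈ 6.66, θ ≈ 33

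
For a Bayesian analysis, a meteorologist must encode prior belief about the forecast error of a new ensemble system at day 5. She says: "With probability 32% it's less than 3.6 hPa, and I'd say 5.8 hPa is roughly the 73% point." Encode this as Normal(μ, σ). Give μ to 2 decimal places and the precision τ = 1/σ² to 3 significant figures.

μ = 4.55, τ = 0.241

The p-quantile of Normal(μ,σ) is μ + z_p·σ, with z_{0.32} = -0.4677 and z_{0.73} = 0.6128.
Eliminate σ: μ = (z₂·x₁ − z₁·x₂)/(z₂ − z₁) = (0.6128·3.6 − (-0.4677)·5.8)/1.081 = 4.55.
Then σ = (x₂ − x₁)/(z₂ − z₁) = (5.8 − 3.6)/1.081 = 2.04.
Precision τ = 1/σ² = 1/2.036² = 0.241.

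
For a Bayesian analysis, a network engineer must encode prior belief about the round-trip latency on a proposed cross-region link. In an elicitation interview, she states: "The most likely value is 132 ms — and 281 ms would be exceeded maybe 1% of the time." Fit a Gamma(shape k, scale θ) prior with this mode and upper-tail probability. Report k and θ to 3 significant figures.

Gamma(k,θ) with k>1 has mode (k−1)θ, so θ = 132/(k−1).
Need P(X < 281) = 0.99 with θ tied to k this way. Start at k = 2, θ = 132: P(X<281) ≈ 0.628.
Too low — raise k to concentrate. Iterating converges to k ≈ 9.5.
Then θ = 132/(9.5−1) ≈ 15.5.

k ≈ 9.5, θ ≈ 15.5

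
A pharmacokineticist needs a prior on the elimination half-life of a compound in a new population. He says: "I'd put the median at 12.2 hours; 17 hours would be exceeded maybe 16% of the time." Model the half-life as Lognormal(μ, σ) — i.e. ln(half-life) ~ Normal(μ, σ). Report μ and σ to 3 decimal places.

If T ~ Lognormal(μ,σ) then ln T ~ Normal(μ,σ), so the p-quantile of ln T is μ + z_p·σ.
ln(12.2) = 2.501 and ln(17) = 2.833; z_{0.5} = 0, z_{0.84} = 0.9945.
σ = (2.833 − 2.501)/(0.9945 − (0)) = 0.334.
μ = 2.501 − (0)·0.334 = 2.501.

μ ≈ 2.501, σ ≈ 0.334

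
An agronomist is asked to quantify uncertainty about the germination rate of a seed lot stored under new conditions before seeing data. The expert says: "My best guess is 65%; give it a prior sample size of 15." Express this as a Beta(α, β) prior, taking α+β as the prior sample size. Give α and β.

α = 9.75, β = 5.25

Under the effective-sample-size interpretation, Beta(α, β) has prior mean α/(α+β) and prior sample size α+β.
So α+β = 15 and α/(α+β) = 0.65, giving α = 0.65·15 = 9.75 and β = 15 − 9.75 = 5.25.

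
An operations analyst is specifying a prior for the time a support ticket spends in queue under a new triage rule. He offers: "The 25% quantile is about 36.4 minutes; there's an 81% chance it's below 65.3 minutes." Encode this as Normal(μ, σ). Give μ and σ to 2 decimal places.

μ = 48.96, σ = 18.62

The p-quantile of Normal(μ,σ) is μ + z_p·σ, with z_{0.25} = -0.6745 and z_{0.81} = 0.8779.
Eliminate σ: μ = (z₂·x₁ − z₁·x₂)/(z₂ − z₁) = (0.8779·36.4 − (-0.6745)·65.3)/1.552 = 48.96.
Then σ = (x₂ − x₁)/(z₂ − z₁) = (65.3 − 36.4)/1.552 = 18.62.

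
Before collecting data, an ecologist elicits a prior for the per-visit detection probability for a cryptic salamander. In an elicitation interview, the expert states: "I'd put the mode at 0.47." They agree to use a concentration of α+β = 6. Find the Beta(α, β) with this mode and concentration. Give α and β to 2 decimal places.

For α,β > 1 the Beta mode is (α−1)/(α+β−2). With α+β = 6, the mode is (α−1)/4.
Set (α−1)/4 = 0.47 → α = 1 + 0.47·4 = 2.88.
β = 6 − α = 3.12.

α = 2.88, β = 3.12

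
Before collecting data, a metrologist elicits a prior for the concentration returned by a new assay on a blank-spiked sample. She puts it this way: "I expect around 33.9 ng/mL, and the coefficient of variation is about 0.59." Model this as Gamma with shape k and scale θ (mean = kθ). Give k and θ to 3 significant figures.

For Gamma(k, scale θ): mean = kθ, variance = kθ², so CV = 1/√k.
CV = 0.59, hence k = 1/CV² = 2.87.
Then θ = mean/k = 33.9/2.87 = 11.8.

k ≈ 2.87, θ ≈ 11.8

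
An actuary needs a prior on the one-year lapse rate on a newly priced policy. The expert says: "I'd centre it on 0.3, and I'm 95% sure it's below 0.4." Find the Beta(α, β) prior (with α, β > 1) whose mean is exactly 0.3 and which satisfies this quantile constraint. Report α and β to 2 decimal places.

With mean 0.3 fixed, write α = 0.3s, β = 0.7s where s = α+β.
Need P(θ < 0.4) = 0.95 under Beta(0.3s, 0.7s). Normal approximation: (q−m)/√(m(1−m)/s) ≈ z_{0.95} = 1.64, so s ≈ 0.3·0.7·(1.64)²/(0.4−0.3)² = 56.8.
At s = 56.8: P(θ<0.4) ≈ 0.945. Adjusting to match 0.95 gives s ≈ 60.34.
So α = 0.3·60.34 ≈ 18.10, β = 0.7·60.34 ≈ 42.24.

α ≈ 18.10, β ≈ 42.24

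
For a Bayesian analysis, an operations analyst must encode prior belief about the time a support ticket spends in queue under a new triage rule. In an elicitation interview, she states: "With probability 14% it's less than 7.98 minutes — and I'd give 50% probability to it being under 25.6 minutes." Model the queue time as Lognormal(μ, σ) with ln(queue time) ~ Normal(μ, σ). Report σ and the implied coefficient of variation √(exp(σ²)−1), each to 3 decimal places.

If T ~ Lognormal(μ,σ) then ln T ~ Normal(μ,σ), so the p-quantile of ln T is μ + z_p·σ.
ln(7.98) = 2.077 and ln(25.6) = 3.243; z_{0.14} = -1.08, z_{0.5} = 0.
σ = (3.243 − 2.077)/(0 − (-1.08)) = 1.079.
μ = 2.077 − (-1.08)·1.079 = 3.243.
CV = √(exp(σ²)−1) = √(exp(1.1642)−1) = 1.484.

σ ≈ 1.079, CV ≈ 1.484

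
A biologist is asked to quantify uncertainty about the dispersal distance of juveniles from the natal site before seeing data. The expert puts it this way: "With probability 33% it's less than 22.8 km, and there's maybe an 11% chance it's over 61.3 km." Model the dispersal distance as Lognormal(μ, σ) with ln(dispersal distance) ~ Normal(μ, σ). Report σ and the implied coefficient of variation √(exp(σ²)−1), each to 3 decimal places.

σ ≈ 0.593, CV ≈ 0.650

If T ~ Lognormal(μ,σ) then ln T ~ Normal(μ,σ), so the p-quantile of ln T is μ + z_p·σ.
ln(22.8) = 3.127 and ln(61.3) = 4.116; z_{0.33} = -0.4399, z_{0.89} = 1.227.
σ = (4.116 − 3.127)/(1.227 − (-0.4399)) = 0.593.
μ = 3.127 − (-0.4399)·0.593 = 3.388.
CV = √(exp(σ²)−1) = √(exp(0.3522)−1) = 0.650.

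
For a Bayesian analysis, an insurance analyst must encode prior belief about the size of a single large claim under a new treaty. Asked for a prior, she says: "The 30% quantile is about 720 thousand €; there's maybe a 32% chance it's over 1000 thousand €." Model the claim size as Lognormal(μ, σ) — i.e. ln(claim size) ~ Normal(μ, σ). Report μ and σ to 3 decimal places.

μ ≈ 6.753, σ ≈ 0.331

If T ~ Lognormal(μ,σ) then ln T ~ Normal(μ,σ), so the p-quantile of ln T is μ + z_p·σ.
ln(720) = 6.579 and ln(1000) = 6.908; z_{0.3} = -0.5244, z_{0.68} = 0.4677.
σ = (6.908 − 6.579)/(0.4677 − (-0.5244)) = 0.331.
μ = 6.579 − (-0.5244)·0.331 = 6.753.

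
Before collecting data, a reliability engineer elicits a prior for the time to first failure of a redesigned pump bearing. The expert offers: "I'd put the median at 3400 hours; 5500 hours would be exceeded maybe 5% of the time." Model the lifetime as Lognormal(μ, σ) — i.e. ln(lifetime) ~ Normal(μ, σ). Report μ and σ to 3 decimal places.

μ ≈ 8.132, σ ≈ 0.292

If T ~ Lognormal(μ,σ) then ln T ~ Normal(μ,σ), so the p-quantile of ln T is μ + z_p·σ.
ln(3400) = 8.132 and ln(5500) = 8.613; z_{0.5} = 0, z_{0.95} = 1.645.
σ = (8.613 − 8.132)/(1.645 − (0)) = 0.292.
μ = 8.132 − (0)·0.292 = 8.132.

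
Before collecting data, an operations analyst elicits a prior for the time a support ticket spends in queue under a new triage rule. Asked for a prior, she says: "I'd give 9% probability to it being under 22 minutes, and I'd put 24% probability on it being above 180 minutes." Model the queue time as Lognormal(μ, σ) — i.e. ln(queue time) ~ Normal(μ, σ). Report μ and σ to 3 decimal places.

If T ~ Lognormal(μ,σ) then ln T ~ Normal(μ,σ), so the p-quantile of ln T is μ + z_p·σ.
ln(22) = 3.091 and ln(180) = 5.193; z_{0.09} = -1.341, z_{0.76} = 0.7063.
σ = (5.193 − 3.091)/(0.7063 − (-1.341)) = 1.027.
μ = 3.091 − (-1.341)·1.027 = 4.468.

μ ≈ 4.468, σ ≈ 1.027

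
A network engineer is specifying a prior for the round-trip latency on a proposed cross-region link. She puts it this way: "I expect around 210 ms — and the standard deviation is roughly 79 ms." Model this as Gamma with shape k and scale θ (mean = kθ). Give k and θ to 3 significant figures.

k ≈ 7.07, θ ≈ 29.7

For Gamma(k, scale θ): mean = kθ, variance = kθ², so CV = 1/√k.
CV = SD/mean = 79/210 = 0.3762, hence k = 1/CV² = 7.07.
Then θ = mean/k = 210/7.07 = 29.7.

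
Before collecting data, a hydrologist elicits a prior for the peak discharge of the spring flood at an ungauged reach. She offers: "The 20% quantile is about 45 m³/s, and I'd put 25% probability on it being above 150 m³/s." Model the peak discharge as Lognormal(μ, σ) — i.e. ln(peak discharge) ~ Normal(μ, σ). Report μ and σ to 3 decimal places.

If T ~ Lognormal(μ,σ) then ln T ~ Normal(μ,σ), so the p-quantile of ln T is μ + z_p·σ.
ln(45) = 3.807 and ln(150) = 5.011; z_{0.2} = -0.8416, z_{0.75} = 0.6745.
σ = (5.011 − 3.807)/(0.6745 − (-0.8416)) = 0.794.
μ = 3.807 − (-0.8416)·0.794 = 4.475.

μ ≈ 4.475, σ ≈ 0.794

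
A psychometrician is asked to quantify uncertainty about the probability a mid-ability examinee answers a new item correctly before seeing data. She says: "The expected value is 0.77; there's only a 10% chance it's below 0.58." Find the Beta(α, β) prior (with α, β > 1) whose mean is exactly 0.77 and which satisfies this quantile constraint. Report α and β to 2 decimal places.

With mean 0.77 fixed, write α = 0.77s, β = 0.23s where s = α+β.
Need P(θ < 0.58) = 0.1 under Beta(0.77s, 0.23s). Normal approximation: (q−m)/√(m(1−m)/s) ≈ z_{0.1} = -1.28, so s ≈ 0.77·0.23·(-1.28)²/(0.58−0.77)² = 8.1.
At s = 8.1: P(θ<0.58) ≈ 0.106. Adjusting to match 0.1 gives s ≈ 8.64.
So α = 0.77·8.64 ≈ 6.65, β = 0.23·8.64 ≈ 1.99.

α ≈ 6.65, β ≈ 1.99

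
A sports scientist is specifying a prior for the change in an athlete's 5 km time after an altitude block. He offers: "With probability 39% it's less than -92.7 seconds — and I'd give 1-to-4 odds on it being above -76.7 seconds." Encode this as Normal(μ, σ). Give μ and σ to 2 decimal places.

The p-quantile of Normal(μ,σ) is μ + z_p·σ, with z_{0.39} = -0.2793 and z_{0.8} = 0.8416.
Eliminate σ: μ = (z₂·x₁ − z₁·x₂)/(z₂ − z₁) = (0.8416·-92.7 − (-0.2793)·-76.7)/1.121 = -88.71.
Then σ = (x₂ − x₁)/(z₂ − z₁) = (-76.7 − -92.7)/1.121 = 14.27.

μ = -88.71, σ = 14.27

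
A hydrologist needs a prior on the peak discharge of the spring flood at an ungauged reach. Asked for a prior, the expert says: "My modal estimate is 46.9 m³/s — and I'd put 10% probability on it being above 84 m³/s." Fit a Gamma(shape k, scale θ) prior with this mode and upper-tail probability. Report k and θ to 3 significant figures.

k ≈ 6.6, θ ≈ 8.37

Gamma(k,θ) with k>1 has mode (k−1)θ, so θ = 46.9/(k−1).
Need P(X < 84) = 0.9 with θ tied to k this way. Start at k = 2, θ = 46.9: P(X<84) ≈ 0.534.
Too low — raise k to concentrate. Iterating converges to k ≈ 6.6.
Then θ = 46.9/(6.6−1) ≈ 8.37.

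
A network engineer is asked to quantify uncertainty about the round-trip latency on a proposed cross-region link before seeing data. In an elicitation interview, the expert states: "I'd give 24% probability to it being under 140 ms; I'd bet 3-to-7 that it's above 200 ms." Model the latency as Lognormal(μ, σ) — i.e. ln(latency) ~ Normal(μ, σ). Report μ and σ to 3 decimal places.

μ ≈ 5.146, σ ≈ 0.290

If T ~ Lognormal(μ,σ) then ln T ~ Normal(μ,σ), so the p-quantile of ln T is μ + z_p·σ.
ln(140) = 4.942 and ln(200) = 5.298; z_{0.24} = -0.7063, z_{0.7} = 0.5244.
σ = (5.298 − 4.942)/(0.5244 − (-0.7063)) = 0.290.
μ = 4.942 − (-0.7063)·0.290 = 5.146.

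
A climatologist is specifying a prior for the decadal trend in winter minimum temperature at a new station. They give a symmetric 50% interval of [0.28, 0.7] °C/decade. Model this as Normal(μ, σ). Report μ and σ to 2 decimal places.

A symmetric 50% interval runs μ ± z·σ with z = 0.6745.
Half-width = 0.21, so σ = 0.21/0.6745 = 0.31.
μ is the interval midpoint, 0.49.

μ = 0.49, σ = 0.31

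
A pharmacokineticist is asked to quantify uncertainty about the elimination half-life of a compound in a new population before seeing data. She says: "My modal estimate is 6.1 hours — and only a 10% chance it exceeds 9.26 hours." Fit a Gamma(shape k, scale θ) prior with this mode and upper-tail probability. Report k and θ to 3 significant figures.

Gamma(k,θ) with k>1 has mode (k−1)θ, so θ = 6.1/(k−1).
Need P(X < 9.26) = 0.9 with θ tied to k this way. Start at k = 2, θ = 6.1: P(X<9.26) ≈ 0.448.
Too low — raise k to concentrate. Iterating converges to k ≈ 11.7.
Then θ = 6.1/(11.7−1) ≈ 0.57.

k ≈ 11.7, θ ≈ 0.57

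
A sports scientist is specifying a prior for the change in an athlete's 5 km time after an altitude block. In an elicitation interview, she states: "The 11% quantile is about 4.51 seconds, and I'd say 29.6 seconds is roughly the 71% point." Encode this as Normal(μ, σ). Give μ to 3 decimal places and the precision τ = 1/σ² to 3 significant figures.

μ = 21.799, τ = 0.00503

For Normal(μ,σ), the p-quantile is μ + z_p·σ. Here z_{0.11} = -1.227, z_{0.71} = 0.5534.
So 4.51 = μ − 1.227σ and 29.6 = μ + 0.5534σ.
Subtracting: σ = (29.6 − 4.51)/(0.5534 − (-1.227)) = 14.096.
Then μ = 4.51 − (-1.227)·14.096 = 21.799.
Precision τ = 1/σ² = 1/14.1² = 0.00503.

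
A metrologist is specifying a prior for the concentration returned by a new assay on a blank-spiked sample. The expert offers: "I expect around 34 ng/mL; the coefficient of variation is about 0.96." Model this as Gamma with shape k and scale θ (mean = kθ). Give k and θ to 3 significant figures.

For Gamma(k, scale θ): mean = kθ, variance = kθ², so CV = 1/√k.
CV = 0.96, hence k = 1/CV² = 1.09.
Then θ = mean/k = 34/1.09 = 31.3.

k ≈ 1.09, θ ≈ 31.3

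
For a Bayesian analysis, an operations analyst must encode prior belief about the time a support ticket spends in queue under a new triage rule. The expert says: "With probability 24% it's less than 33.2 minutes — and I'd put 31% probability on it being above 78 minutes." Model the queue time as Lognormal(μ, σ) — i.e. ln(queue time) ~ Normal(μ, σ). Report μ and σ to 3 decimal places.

If T ~ Lognormal(μ,σ) then ln T ~ Normal(μ,σ), so the p-quantile of ln T is μ + z_p·σ.
ln(33.2) = 3.503 and ln(78) = 4.357; z_{0.24} = -0.7063, z_{0.69} = 0.4959.
σ = (4.357 − 3.503)/(0.4959 − (-0.7063)) = 0.711.
μ = 3.503 − (-0.7063)·0.711 = 4.004.

μ ≈ 4.004, σ ≈ 0.711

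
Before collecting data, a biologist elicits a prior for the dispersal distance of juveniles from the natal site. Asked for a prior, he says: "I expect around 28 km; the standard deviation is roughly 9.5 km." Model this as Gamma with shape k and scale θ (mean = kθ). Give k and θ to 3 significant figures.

For Gamma(k, scale θ): mean = kθ, variance = kθ², so CV = 1/√k.
CV = SD/mean = 9.5/28 = 0.3393, hence k = 1/CV² = 8.69.
Then θ = mean/k = 28/8.69 = 3.22.

k ≈ 8.69, θ ≈ 3.22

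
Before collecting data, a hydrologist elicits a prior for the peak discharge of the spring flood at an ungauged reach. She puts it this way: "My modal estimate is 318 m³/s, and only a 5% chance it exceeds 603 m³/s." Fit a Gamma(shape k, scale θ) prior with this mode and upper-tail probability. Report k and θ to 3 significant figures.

Gamma(k,θ) with k>1 has mode (k−1)θ, so θ = 318/(k−1).
Need P(X < 603) = 0.95 with θ tied to k this way. Start at k = 2, θ = 318: P(X<603) ≈ 0.565.
Too low — raise k to concentrate. Iterating converges to k ≈ 7.79.
Then θ = 318/(7.79−1) ≈ 46.8.

k ≈ 7.79, θ ≈ 46.8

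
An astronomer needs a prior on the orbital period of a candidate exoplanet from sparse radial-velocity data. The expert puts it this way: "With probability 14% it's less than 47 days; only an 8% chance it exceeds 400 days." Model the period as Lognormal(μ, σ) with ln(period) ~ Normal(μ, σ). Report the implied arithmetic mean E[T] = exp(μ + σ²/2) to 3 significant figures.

If T ~ Lognormal(μ,σ) then ln T ~ Normal(μ,σ), so the p-quantile of ln T is μ + z_p·σ.
ln(47) = 3.85 and ln(400) = 5.991; z_{0.14} = -1.08, z_{0.92} = 1.405.
σ = (5.991 − 3.85)/(1.405 − (-1.08)) = 0.862.
μ = 3.85 − (-1.08)·0.862 = 4.781.
E[T] = exp(μ + σ²/2) = exp(4.781 + 0.3711) = 173 days.

E[T] ≈ 173 days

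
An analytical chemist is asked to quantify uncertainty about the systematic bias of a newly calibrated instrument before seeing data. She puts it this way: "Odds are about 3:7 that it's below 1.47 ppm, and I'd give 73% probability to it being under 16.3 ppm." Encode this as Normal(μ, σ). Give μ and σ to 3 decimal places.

μ = 8.309, σ = 13.041

For Normal(μ,σ), the p-quantile is μ + z_p·σ. Here z_{0.3} = -0.5244, z_{0.73} = 0.6128.
So 1.47 = μ − 0.5244σ and 16.3 = μ + 0.6128σ.
Subtracting: σ = (16.3 − 1.47)/(0.6128 − (-0.5244)) = 13.041.
Then μ = 1.47 − (-0.5244)·13.041 = 8.309.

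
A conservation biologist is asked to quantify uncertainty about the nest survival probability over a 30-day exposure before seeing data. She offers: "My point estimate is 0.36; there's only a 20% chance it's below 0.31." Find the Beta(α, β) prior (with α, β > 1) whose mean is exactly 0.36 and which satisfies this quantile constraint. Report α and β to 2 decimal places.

With mean 0.36 fixed, write α = 0.36s, β = 0.64s where s = α+β.
Need P(θ < 0.31) = 0.2 under Beta(0.36s, 0.64s). Normal approximation: (q−m)/√(m(1−m)/s) ≈ z_{0.2} = -0.842, so s ≈ 0.36·0.64·(-0.842)²/(0.31−0.36)² = 65.3.
At s = 65.3: P(θ<0.31) ≈ 0.202. Adjusting to match 0.2 gives s ≈ 66.36.
So α = 0.36·66.36 ≈ 23.89, β = 0.64·66.36 ≈ 42.47.

α ≈ 23.89, β ≈ 42.47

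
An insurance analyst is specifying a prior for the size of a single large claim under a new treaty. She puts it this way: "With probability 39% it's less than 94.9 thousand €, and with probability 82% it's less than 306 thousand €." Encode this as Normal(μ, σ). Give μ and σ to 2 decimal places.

For Normal(μ,σ), the p-quantile is μ + z_p·σ. Here z_{0.39} = -0.2793, z_{0.82} = 0.9154.
So 94.9 = μ − 0.2793σ and 306 = μ + 0.9154σ.
Subtracting: σ = (306 − 94.9)/(0.9154 − (-0.2793)) = 176.70.
Then μ = 94.9 − (-0.2793)·176.70 = 144.26.

μ = 144.26, σ = 176.70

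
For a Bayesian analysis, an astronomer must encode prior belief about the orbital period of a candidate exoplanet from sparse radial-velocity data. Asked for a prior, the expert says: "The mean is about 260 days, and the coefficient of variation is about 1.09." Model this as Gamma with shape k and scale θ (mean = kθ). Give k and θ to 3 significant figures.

k ≈ 0.842, θ ≈ 309

For Gamma(k, scale θ): mean = kθ, variance = kθ², so CV = 1/√k.
CV = 1.09, hence k = 1/CV² = 0.842.
Then θ = mean/k = 260/0.842 = 309.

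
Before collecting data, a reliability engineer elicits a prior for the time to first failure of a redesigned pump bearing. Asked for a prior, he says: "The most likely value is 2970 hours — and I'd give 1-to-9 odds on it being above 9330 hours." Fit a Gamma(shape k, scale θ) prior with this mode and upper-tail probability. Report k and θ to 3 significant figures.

k ≈ 2.45, θ ≈ 2060

Gamma(k,θ) with k>1 has mode (k−1)θ, so θ = 2970/(k−1).
Need P(X < 9330) = 0.9 with θ tied to k this way. Start at k = 2, θ = 2970: P(X<9330) ≈ 0.821.
Too low — raise k to concentrate. Iterating converges to k ≈ 2.45.
Then θ = 2970/(2.45−1) ≈ 2060.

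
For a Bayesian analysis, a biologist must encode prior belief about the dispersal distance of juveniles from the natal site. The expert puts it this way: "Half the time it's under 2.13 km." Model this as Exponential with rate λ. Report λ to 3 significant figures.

Exponential median = ln 2 / λ, so λ = ln 2 / 2.13 = 0.325.

λ ≈ 0.325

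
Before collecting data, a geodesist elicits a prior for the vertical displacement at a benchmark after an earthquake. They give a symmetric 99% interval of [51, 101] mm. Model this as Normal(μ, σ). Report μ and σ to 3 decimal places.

A symmetric 99% interval runs μ ± z·σ with z = 2.576.
Half-width = 25, so σ = 25/2.576 = 9.706.
μ is the interval midpoint, 76.000.

μ = 76.000, σ = 9.706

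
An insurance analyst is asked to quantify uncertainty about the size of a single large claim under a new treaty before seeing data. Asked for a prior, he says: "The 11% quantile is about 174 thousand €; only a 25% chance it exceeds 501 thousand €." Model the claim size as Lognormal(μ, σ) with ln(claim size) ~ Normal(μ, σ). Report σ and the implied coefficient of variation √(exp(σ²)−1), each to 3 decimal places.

σ ≈ 0.556, CV ≈ 0.602

If T ~ Lognormal(μ,σ) then ln T ~ Normal(μ,σ), so the p-quantile of ln T is μ + z_p·σ.
ln(174) = 5.159 and ln(501) = 6.217; z_{0.11} = -1.227, z_{0.75} = 0.6745.
σ = (6.217 − 5.159)/(0.6745 − (-1.227)) = 0.556.
μ = 5.159 − (-1.227)·0.556 = 5.841.
CV = √(exp(σ²)−1) = √(exp(0.3095)−1) = 0.602.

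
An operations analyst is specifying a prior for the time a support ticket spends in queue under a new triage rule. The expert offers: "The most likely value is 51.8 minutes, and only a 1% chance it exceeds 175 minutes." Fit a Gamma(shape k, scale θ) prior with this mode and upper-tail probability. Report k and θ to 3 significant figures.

Gamma(k,θ) with k>1 has mode (k−1)θ, so θ = 51.8/(k−1).
Need P(X < 175) = 0.99 with θ tied to k this way. Start at k = 2, θ = 51.8: P(X<175) ≈ 0.851.
Too low — raise k to concentrate. Iterating converges to k ≈ 3.95.
Then θ = 51.8/(3.95−1) ≈ 17.6.

k ≈ 3.95, θ ≈ 17.6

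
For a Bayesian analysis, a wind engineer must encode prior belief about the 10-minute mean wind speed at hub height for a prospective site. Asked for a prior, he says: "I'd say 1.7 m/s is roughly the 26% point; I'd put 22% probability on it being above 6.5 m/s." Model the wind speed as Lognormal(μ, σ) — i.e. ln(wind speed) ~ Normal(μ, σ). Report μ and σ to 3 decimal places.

μ ≈ 1.140, σ ≈ 0.947

If T ~ Lognormal(μ,σ) then ln T ~ Normal(μ,σ), so the p-quantile of ln T is μ + z_p·σ.
ln(1.7) = 0.5306 and ln(6.5) = 1.872; z_{0.26} = -0.6433, z_{0.78} = 0.7722.
σ = (1.872 − 0.5306)/(0.7722 − (-0.6433)) = 0.947.
μ = 0.5306 − (-0.6433)·0.947 = 1.140.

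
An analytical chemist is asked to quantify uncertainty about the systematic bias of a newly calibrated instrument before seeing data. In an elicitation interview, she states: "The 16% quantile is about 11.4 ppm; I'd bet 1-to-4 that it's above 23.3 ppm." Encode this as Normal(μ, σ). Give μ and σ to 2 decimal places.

The p-quantile of Normal(μ,σ) is μ + z_p·σ, with z_{0.16} = -0.9945 and z_{0.8} = 0.8416.
Eliminate σ: μ = (z₂·x₁ − z₁·x₂)/(z₂ − z₁) = (0.8416·11.4 − (-0.9945)·23.3)/1.836 = 17.85.
Then σ = (x₂ − x₁)/(z₂ − z₁) = (23.3 − 11.4)/1.836 = 6.48.

μ = 17.85, σ = 6.48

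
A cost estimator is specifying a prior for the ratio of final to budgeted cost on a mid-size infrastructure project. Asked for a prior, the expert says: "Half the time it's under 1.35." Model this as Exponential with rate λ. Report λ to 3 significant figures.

λ ≈ 0.513

Exponential median = ln 2 / λ, so λ = ln 2 / 1.35 = 0.513.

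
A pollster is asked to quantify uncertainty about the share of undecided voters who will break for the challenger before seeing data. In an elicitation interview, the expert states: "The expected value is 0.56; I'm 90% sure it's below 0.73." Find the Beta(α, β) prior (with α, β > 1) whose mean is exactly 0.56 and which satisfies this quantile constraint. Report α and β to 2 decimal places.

α ≈ 7.44, β ≈ 5.84

With mean 0.56 fixed, write α = 0.56s, β = 0.44s where s = α+β.
Need P(θ < 0.73) = 0.9 under Beta(0.56s, 0.44s). Normal approximation: (q−m)/√(m(1−m)/s) ≈ z_{0.9} = 1.28, so s ≈ 0.56·0.44·(1.28)²/(0.73−0.56)² = 14.0.
At s = 14.0: P(θ<0.73) ≈ 0.906. Adjusting to match 0.9 gives s ≈ 13.28.
So α = 0.56·13.28 ≈ 7.44, β = 0.44·13.28 ≈ 5.84.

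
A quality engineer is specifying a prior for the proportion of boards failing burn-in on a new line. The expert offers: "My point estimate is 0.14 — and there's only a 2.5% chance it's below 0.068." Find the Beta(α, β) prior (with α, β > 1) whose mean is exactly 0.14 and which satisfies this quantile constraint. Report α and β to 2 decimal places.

With mean 0.14 fixed, write α = 0.14s, β = 0.86s where s = α+β.
Need P(θ < 0.068) = 0.025 under Beta(0.14s, 0.86s). Normal approximation: (q−m)/√(m(1−m)/s) ≈ z_{0.025} = -1.96, so s ≈ 0.14·0.86·(-1.96)²/(0.068−0.14)² = 89.2.
At s = 89.2: P(θ<0.068) ≈ 0.011. Adjusting to match 0.025 gives s ≈ 66.16.
So α = 0.14·66.16 ≈ 9.26, β = 0.86·66.16 ≈ 56.89.

α ≈ 9.26, β ≈ 56.89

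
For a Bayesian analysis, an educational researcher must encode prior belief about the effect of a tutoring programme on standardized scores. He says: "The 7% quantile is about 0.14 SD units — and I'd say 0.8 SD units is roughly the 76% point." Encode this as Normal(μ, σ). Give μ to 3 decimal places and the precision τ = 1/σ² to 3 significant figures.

μ = 0.586, τ = 10.9

For Normal(μ,σ), the p-quantile is μ + z_p·σ. Here z_{0.07} = -1.476, z_{0.76} = 0.7063.
So 0.14 = μ − 1.476σ and 0.8 = μ + 0.7063σ.
Subtracting: σ = (0.8 − 0.14)/(0.7063 − (-1.476)) = 0.302.
Then μ = 0.14 − (-1.476)·0.302 = 0.586.
Precision τ = 1/σ² = 1/0.3025² = 10.9.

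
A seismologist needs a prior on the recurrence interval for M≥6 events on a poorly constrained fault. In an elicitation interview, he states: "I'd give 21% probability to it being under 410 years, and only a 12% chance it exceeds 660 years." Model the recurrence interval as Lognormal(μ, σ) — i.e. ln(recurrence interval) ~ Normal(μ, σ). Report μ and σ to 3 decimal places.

If T ~ Lognormal(μ,σ) then ln T ~ Normal(μ,σ), so the p-quantile of ln T is μ + z_p·σ.
ln(410) = 6.016 and ln(660) = 6.492; z_{0.21} = -0.8064, z_{0.88} = 1.175.
σ = (6.492 − 6.016)/(1.175 − (-0.8064)) = 0.240.
μ = 6.016 − (-0.8064)·0.240 = 6.210.

μ ≈ 6.210, σ ≈ 0.240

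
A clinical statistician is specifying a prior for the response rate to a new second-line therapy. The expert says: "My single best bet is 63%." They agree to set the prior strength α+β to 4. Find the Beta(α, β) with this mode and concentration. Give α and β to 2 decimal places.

α = 2.26, β = 1.74

For α,β > 1 the Beta mode is (α−1)/(α+β−2). With α+β = 4, the mode is (α−1)/2.
Set (α−1)/2 = 0.63 → α = 1 + 0.63·2 = 2.26.
β = 4 − α = 1.74.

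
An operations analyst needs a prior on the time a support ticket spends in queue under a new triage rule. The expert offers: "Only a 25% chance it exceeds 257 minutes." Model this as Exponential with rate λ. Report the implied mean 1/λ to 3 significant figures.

mean ≈ 185 minutes

P(T > 257.0) = e^(−λ·257.0) = 0.25, so λ = −ln(0.25)/257.0 = 0.00539.
Mean = 1/λ = 185 minutes.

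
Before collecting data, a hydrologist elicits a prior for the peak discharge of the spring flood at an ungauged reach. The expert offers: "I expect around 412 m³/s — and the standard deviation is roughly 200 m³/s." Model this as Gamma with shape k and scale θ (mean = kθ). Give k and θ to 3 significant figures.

For Gamma(k, scale θ): mean = kθ, variance = kθ², so CV = 1/√k.
CV = SD/mean = 200/412 = 0.4854, hence k = 1/CV² = 4.24.
Then θ = mean/k = 412/4.24 = 97.1.

k ≈ 4.24, θ ≈ 97.1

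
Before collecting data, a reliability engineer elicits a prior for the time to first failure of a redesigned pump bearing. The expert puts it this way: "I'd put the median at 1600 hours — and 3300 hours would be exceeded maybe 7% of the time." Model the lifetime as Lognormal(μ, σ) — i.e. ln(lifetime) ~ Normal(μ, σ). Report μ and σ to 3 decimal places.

μ ≈ 7.378, σ ≈ 0.491

If T ~ Lognormal(μ,σ) then ln T ~ Normal(μ,σ), so the p-quantile of ln T is μ + z_p·σ.
ln(1600) = 7.378 and ln(3300) = 8.102; z_{0.5} = 0, z_{0.93} = 1.476.
σ = (8.102 − 7.378)/(1.476 − (0)) = 0.491.
μ = 7.378 − (0)·0.491 = 7.378.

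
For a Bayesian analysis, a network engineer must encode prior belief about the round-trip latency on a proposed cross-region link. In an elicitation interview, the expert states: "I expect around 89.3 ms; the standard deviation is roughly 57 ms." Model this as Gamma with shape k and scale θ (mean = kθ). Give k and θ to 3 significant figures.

k ≈ 2.45, θ ≈ 36.4

For Gamma(k, scale θ): mean = kθ, variance = kθ², so CV = 1/√k.
CV = SD/mean = 57/89.3 = 0.6383, hence k = 1/CV² = 2.45.
Then θ = mean/k = 89.3/2.45 = 36.4.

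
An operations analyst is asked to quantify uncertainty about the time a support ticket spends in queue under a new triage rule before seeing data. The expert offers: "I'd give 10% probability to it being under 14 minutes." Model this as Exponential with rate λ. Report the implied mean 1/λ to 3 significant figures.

mean ≈ 133 minutes

P(T < 14.0) = 1 − e^(−λ·14.0) = 0.1, so λ = −ln(1−0.1)/14.0 = −ln(0.9)/14.0 = 0.00753.
Mean = 1/λ = 133 minutes.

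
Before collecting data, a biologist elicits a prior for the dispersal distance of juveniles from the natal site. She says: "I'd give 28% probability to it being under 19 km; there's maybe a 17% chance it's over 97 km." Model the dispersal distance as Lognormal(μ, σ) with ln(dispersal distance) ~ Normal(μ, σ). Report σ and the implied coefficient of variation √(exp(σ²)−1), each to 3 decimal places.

σ ≈ 1.061, CV ≈ 1.442

If T ~ Lognormal(μ,σ) then ln T ~ Normal(μ,σ), so the p-quantile of ln T is μ + z_p·σ.
ln(19) = 2.944 and ln(97) = 4.575; z_{0.28} = -0.5828, z_{0.83} = 0.9542.
σ = (4.575 − 2.944)/(0.9542 − (-0.5828)) = 1.061.
μ = 2.944 − (-0.5828)·1.061 = 3.563.
CV = √(exp(σ²)−1) = √(exp(1.1250)−1) = 1.442.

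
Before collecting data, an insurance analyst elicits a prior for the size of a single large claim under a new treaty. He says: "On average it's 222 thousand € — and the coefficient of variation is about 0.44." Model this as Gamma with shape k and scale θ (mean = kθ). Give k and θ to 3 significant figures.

For Gamma(k, scale θ): mean = kθ, variance = kθ², so CV = 1/√k.
CV = 0.44, hence k = 1/CV² = 5.17.
Then θ = mean/k = 222/5.17 = 43.

k ≈ 5.17, θ ≈ 43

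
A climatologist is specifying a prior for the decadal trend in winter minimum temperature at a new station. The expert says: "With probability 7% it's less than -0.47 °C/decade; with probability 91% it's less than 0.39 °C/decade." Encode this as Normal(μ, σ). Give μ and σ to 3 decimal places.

For Normal(μ,σ), the p-quantile is μ + z_p·σ. Here z_{0.07} = -1.476, z_{0.91} = 1.341.
So -0.47 = μ − 1.476σ and 0.39 = μ + 1.341σ.
Subtracting: σ = (0.39 − -0.47)/(1.341 − (-1.476)) = 0.305.
Then μ = -0.47 − (-1.476)·0.305 = -0.019.

μ = -0.019, σ = 0.305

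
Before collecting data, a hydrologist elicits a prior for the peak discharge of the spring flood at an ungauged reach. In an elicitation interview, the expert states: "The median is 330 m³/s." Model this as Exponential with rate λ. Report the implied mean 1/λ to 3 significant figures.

Exponential median = ln 2 / λ, so λ = ln 2 / 330.0 = 0.0021.
Mean = 1/λ = 476 m³/s.

mean ≈ 476 m³/s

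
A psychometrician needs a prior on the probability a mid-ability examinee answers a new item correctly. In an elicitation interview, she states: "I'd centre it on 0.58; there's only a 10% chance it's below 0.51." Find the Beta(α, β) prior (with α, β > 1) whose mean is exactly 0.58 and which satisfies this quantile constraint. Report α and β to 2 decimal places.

α ≈ 47.73, β ≈ 34.56

With mean 0.58 fixed, write α = 0.58s, β = 0.42s where s = α+β.
Need P(θ < 0.51) = 0.1 under Beta(0.58s, 0.42s). Normal approximation: (q−m)/√(m(1−m)/s) ≈ z_{0.1} = -1.28, so s ≈ 0.58·0.42·(-1.28)²/(0.51−0.58)² = 81.6.
At s = 81.6: P(θ<0.51) ≈ 0.101. Adjusting to match 0.1 gives s ≈ 82.29.
So α = 0.58·82.29 ≈ 47.73, β = 0.42·82.29 ≈ 34.56.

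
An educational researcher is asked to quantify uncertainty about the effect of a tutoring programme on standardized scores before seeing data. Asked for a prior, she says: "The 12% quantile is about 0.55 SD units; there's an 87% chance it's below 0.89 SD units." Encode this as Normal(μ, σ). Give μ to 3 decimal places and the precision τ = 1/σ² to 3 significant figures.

The p-quantile of Normal(μ,σ) is μ + z_p·σ, with z_{0.12} = -1.175 and z_{0.87} = 1.126.
Eliminate σ: μ = (z₂·x₁ − z₁·x₂)/(z₂ − z₁) = (1.126·0.55 − (-1.175)·0.89)/2.301 = 0.724.
Then σ = (x₂ − x₁)/(z₂ − z₁) = (0.89 − 0.55)/2.301 = 0.148.
Precision τ = 1/σ² = 1/0.1477² = 45.8.

μ = 0.724, τ = 45.8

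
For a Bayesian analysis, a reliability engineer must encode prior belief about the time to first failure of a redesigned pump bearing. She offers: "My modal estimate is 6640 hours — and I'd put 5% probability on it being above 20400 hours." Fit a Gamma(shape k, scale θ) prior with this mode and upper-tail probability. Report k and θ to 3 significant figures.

k ≈ 3.1, θ ≈ 3170

Gamma(k,θ) with k>1 has mode (k−1)θ, so θ = 6640/(k−1).
Need P(X < 20400) = 0.95 with θ tied to k this way. Start at k = 2, θ = 6640: P(X<20400) ≈ 0.811.
Too low — raise k to concentrate. Iterating converges to k ≈ 3.1.
Then θ = 6640/(3.1−1) ≈ 3170.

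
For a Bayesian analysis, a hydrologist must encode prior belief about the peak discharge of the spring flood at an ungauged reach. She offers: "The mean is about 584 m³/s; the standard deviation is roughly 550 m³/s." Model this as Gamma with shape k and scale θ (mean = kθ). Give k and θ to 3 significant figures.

k ≈ 1.13, θ ≈ 518

For Gamma(k, scale θ): mean = kθ, variance = kθ², so CV = 1/√k.
CV = SD/mean = 550/584 = 0.9418, hence k = 1/CV² = 1.13.
Then θ = mean/k = 584/1.13 = 518.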